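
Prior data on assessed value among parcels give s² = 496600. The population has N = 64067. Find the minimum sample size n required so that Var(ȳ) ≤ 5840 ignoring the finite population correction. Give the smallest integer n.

86

Without fpc, n₀ = s²/D = 496600/5840 = 85.0342.
Rounding up, n = 86.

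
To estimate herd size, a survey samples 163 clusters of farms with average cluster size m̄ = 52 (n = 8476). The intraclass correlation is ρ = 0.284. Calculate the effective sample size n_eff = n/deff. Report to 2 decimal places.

547.40

deff = 1 + (52 − 1)·0.284 = 1 + 14.484 = 15.484.
n_eff = 8476 / 15.484 = 547.40.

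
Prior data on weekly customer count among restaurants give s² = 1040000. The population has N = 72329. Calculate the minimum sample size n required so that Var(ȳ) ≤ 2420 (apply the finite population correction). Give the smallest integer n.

428

Without fpc, n₀ = s²/D = 1040000/2420 = 429.7521.
With fpc, (1 − n/N)·s²/n ≤ D requires n ≥ n₀/(1 + n₀/N) = 429.7521/(1 + 429.7521/72329) = 427.2138.
Rounding up, n = 428.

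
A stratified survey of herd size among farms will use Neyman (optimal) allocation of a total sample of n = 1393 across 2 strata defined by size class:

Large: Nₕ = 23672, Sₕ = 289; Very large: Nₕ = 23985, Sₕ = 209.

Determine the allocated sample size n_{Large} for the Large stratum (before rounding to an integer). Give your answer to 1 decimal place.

Neyman allocation: nₕ = n·NₕSₕ / Σⱼ NⱼSⱼ.
Σ NⱼSⱼ = 23672·289 + 23985·209 = 1.1854073 × 10^7.
n_{Large} = 1393·23672·289 / (1.1854073 × 10^7) = 803.9.

803.9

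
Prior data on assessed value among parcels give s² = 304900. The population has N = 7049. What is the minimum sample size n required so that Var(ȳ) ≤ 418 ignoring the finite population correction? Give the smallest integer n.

Without fpc, n₀ = s²/D = 304900/418 = 729.4258.
Rounding up, n = 730.

730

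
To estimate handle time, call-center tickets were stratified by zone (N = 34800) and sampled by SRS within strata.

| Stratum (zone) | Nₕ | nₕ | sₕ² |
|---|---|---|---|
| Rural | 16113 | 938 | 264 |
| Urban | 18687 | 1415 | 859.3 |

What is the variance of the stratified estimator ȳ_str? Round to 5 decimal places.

0.21868

Var(ȳ_str) = Σₕ Wₕ²(1 − fₕ)sₕ²/nₕ with Wₕ = Nₕ/N, N = 34800.
Rural: Wₕ = 0.46301724; term = 0.46301724²·(1 − 0.05821386)·264/938 = 0.056826081.
Urban: Wₕ = 0.53698276; term = 0.53698276²·(1 − 0.07572109)·859.3/1415 = 0.16184977.
Sum = 0.21867585.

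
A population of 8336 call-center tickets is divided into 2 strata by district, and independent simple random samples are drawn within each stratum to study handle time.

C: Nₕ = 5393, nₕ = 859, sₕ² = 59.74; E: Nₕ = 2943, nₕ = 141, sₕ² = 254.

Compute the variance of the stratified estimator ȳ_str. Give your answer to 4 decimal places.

Var(ȳ_str) = Σₕ Wₕ²(1 − fₕ)sₕ²/nₕ with Wₕ = Nₕ/N, N = 8336.
C: Wₕ = 0.64695298; term = 0.64695298²·(1 − 0.15928055)·59.74/859 = 0.02447195.
E: Wₕ = 0.35304702; term = 0.35304702²·(1 − 0.04791030)·254/141 = 0.21377533.
Sum = 0.23824728.

0.2382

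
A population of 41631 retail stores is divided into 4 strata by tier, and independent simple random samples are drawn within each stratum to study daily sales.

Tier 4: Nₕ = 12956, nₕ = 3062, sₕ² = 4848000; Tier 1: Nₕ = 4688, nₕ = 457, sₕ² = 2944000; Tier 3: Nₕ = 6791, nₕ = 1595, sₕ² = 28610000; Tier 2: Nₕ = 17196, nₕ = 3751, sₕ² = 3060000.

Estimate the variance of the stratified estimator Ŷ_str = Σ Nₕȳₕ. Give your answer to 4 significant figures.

1.152 × 10^12

Var(Ŷ_str) = Σₕ Nₕ²(1 − fₕ)sₕ²/nₕ.
Tier 4: 12956²·(1 − 3062/12956)·4848000/3062 = 2.0295524 × 10^11.
Tier 1: 4688²·(1 − 457/4688)·2944000/457 = 1.2777687 × 10^11.
Tier 3: 6791²·(1 − 1595/6791)·28610000/1595 = 6.3293636 × 10^11.
Tier 2: 17196²·(1 − 3751/17196)·3060000/3751 = 1.8860908 × 10^11.
Sum = 1.1522776 × 10^12.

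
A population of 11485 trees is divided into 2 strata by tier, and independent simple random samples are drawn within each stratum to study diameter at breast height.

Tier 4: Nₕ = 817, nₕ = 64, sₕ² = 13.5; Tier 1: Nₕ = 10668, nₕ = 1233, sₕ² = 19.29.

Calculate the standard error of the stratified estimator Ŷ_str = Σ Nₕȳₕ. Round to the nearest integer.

Var(Ŷ_str) = Σₕ Nₕ²(1 − fₕ)sₕ²/nₕ.
Tier 4: 817²·(1 − 64/817)·13.5/64 = 129768.96.
Tier 1: 10668²·(1 − 1233/10668)·19.29/1233 = 1.5746863 × 10^6.
Sum = 1.7044553 × 10^6.
SE = √(1.7044553 × 10^6) = 1306.

1306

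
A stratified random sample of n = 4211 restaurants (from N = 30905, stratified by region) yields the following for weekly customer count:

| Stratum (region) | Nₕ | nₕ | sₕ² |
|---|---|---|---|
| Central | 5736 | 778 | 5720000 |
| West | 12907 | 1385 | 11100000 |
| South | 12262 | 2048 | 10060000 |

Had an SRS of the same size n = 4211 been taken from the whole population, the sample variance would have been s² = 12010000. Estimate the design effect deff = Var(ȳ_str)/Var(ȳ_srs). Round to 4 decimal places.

0.8569

Var(ȳ_str) = Σ Wₕ²(1−fₕ)sₕ²/nₕ with Wₕ = Nₕ/30905:
  Central: (5736/30905)²·(1−778/5736)·5720000/778 = 218.91454
  West: (12907/30905)²·(1−1385/12907)·11100000/1385 = 1247.8687
  South: (12262/30905)²·(1−2048/12262)·10060000/2048 = 644.12136
  → Var(ȳ_str) = 2110.9046.
Var(ȳ_srs) = (1 − 4211/30905)·12010000/4211 = 2463.4439.
deff = 2110.9046 / 2463.4439 = 0.8569.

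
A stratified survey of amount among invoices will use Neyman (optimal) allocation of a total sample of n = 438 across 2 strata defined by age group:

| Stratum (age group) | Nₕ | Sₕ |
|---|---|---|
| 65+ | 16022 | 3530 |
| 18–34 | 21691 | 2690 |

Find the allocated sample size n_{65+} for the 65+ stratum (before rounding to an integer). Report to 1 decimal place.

215.6

Neyman allocation: nₕ = n·NₕSₕ / Σⱼ NⱼSⱼ.
Σ NⱼSⱼ = 16022·3530 + 21691·2690 = 1.1490645 × 10^8.
n_{65+} = 438·16022·3530 / (1.1490645 × 10^8) = 215.6.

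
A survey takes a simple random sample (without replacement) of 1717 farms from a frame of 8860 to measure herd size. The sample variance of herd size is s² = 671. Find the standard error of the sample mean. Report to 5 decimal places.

0.56131

Under SRS without replacement, Var(ȳ) = (1 − f)·s²/n with f = n/N = 1717/8860 = 0.19379233.
Var(ȳ) = (1 − 0.19379233)·671/1717 = 0.80620767·0.3907979 = 0.31506427.
SE(ȳ) = √(0.31506427) = 0.56131.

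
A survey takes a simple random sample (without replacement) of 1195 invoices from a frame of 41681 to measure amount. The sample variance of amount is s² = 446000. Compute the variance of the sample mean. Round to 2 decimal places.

362.52

Under SRS without replacement, Var(ȳ) = (1 − f)·s²/n with f = n/N = 1195/41681 = 0.02867014.
Var(ȳ) = (1 − 0.02867014)·446000/1195 = 0.97132986·373.22176 = 362.52144.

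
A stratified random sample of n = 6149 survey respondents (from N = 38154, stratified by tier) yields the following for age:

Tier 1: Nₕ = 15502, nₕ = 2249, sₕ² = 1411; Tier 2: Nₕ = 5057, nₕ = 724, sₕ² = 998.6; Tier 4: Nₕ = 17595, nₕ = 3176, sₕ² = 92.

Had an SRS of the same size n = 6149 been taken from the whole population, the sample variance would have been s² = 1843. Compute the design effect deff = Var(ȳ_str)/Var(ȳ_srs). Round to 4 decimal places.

Var(ȳ_str) = Σ Wₕ²(1−fₕ)sₕ²/nₕ with Wₕ = Nₕ/38154:
  Tier 1: (15502/38154)²·(1−2249/15502)·1411/2249 = 0.088544041
  Tier 2: (5057/38154)²·(1−724/5057)·998.6/724 = 0.020761297
  Tier 4: (17595/38154)²·(1−3176/17595)·92/3176 = 0.0050483749
  → Var(ȳ_str) = 0.11435371.
Var(ȳ_srs) = (1 − 6149/38154)·1843/6149 = 0.25141929.
deff = 0.11435371 / 0.25141929 = 0.4548.

0.4548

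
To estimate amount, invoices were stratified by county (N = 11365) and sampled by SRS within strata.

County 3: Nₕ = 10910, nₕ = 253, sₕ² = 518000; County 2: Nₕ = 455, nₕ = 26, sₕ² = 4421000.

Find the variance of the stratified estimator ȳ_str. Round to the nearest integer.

Var(ȳ_str) = Σₕ Wₕ²(1 − fₕ)sₕ²/nₕ with Wₕ = Nₕ/N, N = 11365.
County 3: Wₕ = 0.95996480; term = 0.95996480²·(1 − 0.02318973)·518000/253 = 1843.0201.
County 2: Wₕ = 0.04003520; term = 0.04003520²·(1 − 0.05714286)·4421000/26 = 256.96678.
Sum = 2099.9869.

2100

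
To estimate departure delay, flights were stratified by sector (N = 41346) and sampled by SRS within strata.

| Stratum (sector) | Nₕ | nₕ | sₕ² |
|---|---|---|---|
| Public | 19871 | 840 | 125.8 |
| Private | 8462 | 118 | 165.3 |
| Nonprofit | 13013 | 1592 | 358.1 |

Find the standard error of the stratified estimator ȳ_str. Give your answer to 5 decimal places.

Var(ȳ_str) = Σₕ Wₕ²(1 − fₕ)sₕ²/nₕ with Wₕ = Nₕ/N, N = 41346.
Public: Wₕ = 0.48060272; term = 0.48060272²·(1 − 0.04227266)·125.8/840 = 0.033129561.
Private: Wₕ = 0.20466309; term = 0.20466309²·(1 − 0.01394469)·165.3/118 = 0.057859032.
Nonprofit: Wₕ = 0.31473419; term = 0.31473419²·(1 − 0.12233920)·358.1/1592 = 0.01955581.
Sum = 0.1105444.
SE = √(0.1105444) = 0.33248.

0.33248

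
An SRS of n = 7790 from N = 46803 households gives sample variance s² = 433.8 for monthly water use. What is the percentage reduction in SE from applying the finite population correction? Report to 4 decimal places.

f = n/N = 7790/46803 = 0.16644232.
SE_no-fpc = √(s²/n) = 0.23598046; SE_fpc = √((1−f)s²/n) = 0.2154487.
Ratio = √(1−f) = 0.91299380. Reduction = 100·(1 − 0.91299380) = 8.7006%.

8.7006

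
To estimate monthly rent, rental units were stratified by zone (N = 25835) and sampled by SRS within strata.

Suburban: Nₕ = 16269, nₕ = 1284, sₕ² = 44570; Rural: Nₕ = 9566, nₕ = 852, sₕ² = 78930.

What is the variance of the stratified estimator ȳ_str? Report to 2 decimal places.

24.25

Var(ȳ_str) = Σₕ Wₕ²(1 − fₕ)sₕ²/nₕ with Wₕ = Nₕ/N, N = 25835.
Suburban: Wₕ = 0.62972711; term = 0.62972711²·(1 − 0.07892311)·44570/1284 = 12.678804.
Rural: Wₕ = 0.37027289; term = 0.37027289²·(1 − 0.08906544)·78930/852 = 11.570004.
Sum = 24.248808.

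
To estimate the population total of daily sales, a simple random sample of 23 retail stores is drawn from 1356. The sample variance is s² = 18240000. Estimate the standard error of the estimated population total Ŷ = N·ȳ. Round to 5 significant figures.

Var(Ŷ) = N²·Var(ȳ) = N²·(1 − n/N)·s²/n.
f = 23/1356 = 0.01696165; Var(ȳ) = 0.98303835·18240000/23 = 779592.15.
Var(Ŷ) = 1356² · 779592.15 = 1.4334642 × 10^12.
SE(Ŷ) = √(1.4334642 × 10^12) = 1.1973 × 10^6.

1.1973 × 10^6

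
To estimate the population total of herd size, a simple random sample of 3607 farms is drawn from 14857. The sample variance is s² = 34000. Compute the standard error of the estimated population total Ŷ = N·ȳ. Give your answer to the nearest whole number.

39692

Var(Ŷ) = N²·Var(ȳ) = N²·(1 − n/N)·s²/n.
f = 3607/14857 = 0.24278118; Var(ȳ) = 0.75721882·34000/3607 = 7.1376323.
Var(Ŷ) = 14857² · 7.1376323 = 1.5754928 × 10^9.
SE(Ŷ) = √(1.5754928 × 10^9) = 39692.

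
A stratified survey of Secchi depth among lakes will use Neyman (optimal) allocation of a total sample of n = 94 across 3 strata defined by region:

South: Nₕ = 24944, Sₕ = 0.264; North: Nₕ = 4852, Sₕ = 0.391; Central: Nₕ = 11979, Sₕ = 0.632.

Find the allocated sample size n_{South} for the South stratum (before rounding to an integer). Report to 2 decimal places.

38.56

Neyman allocation: nₕ = n·NₕSₕ / Σⱼ NⱼSⱼ.
Σ NⱼSⱼ = 24944·0.264 + 4852·0.391 + 11979·0.632 = 16053.076.
n_{South} = 94·24944·0.264 / 16053.076 = 38.56.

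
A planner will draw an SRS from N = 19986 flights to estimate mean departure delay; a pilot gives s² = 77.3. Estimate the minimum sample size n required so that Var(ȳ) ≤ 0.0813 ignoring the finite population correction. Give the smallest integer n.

951

Without fpc, n₀ = s²/D = 77.3/0.0813 = 950.7995.
Rounding up, n = 951.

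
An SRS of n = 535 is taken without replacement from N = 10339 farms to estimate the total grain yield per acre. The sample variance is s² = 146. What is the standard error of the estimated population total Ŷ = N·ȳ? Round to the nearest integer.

5259

Var(Ŷ) = N²·Var(ȳ) = N²·(1 − n/N)·s²/n.
f = 535/10339 = 0.05174582; Var(ȳ) = 0.94825418·146/535 = 0.25877591.
Var(Ŷ) = 10339² · 0.25877591 = 2.766183 × 10^7.
SE(Ŷ) = √(2.766183 × 10^7) = 5259.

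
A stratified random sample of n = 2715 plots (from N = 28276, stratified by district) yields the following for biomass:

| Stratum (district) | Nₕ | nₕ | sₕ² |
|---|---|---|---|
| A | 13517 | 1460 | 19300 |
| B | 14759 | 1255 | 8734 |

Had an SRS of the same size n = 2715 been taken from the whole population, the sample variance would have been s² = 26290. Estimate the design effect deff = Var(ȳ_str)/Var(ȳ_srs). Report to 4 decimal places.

Var(ȳ_str) = Σ Wₕ²(1−fₕ)sₕ²/nₕ with Wₕ = Nₕ/28276:
  A: (13517/28276)²·(1−1460/13517)·19300/1460 = 2.6945614
  B: (14759/28276)²·(1−1255/14759)·8734/1255 = 1.7348138
  → Var(ȳ_str) = 4.4293752.
Var(ȳ_srs) = (1 − 2715/28276)·26290/2715 = 8.7534775.
deff = 4.4293752 / 8.7534775 = 0.5060.

0.5060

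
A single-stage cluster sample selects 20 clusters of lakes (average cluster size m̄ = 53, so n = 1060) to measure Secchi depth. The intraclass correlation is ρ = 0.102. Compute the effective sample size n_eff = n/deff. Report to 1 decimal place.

deff = 1 + (53 − 1)·0.102 = 1 + 5.304 = 6.304.
n_eff = 1060 / 6.304 = 168.1.

168.1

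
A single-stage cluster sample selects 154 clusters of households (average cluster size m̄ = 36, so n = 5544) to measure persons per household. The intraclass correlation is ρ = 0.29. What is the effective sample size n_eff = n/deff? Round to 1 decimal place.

497.2

deff = 1 + (36 − 1)·0.29 = 1 + 10.15 = 11.15.
n_eff = 5544 / 11.15 = 497.2.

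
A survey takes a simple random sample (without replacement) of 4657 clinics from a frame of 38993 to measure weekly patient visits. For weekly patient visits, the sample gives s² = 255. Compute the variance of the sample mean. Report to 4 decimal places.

Under SRS without replacement, Var(ȳ) = (1 − f)·s²/n with f = n/N = 4657/38993 = 0.11943169.
Var(ȳ) = (1 − 0.11943169)·255/4657 = 0.88056831·0.054756281 = 0.048216646.

0.0482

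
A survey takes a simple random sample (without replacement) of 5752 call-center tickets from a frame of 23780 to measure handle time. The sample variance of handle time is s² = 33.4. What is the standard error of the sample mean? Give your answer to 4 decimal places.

0.0663

Under SRS without replacement, Var(ȳ) = (1 − f)·s²/n with f = n/N = 5752/23780 = 0.24188394.
Var(ȳ) = (1 − 0.24188394)·33.4/5752 = 0.75811606·0.0058066759 = 0.0044021343.
SE(ȳ) = √(0.0044021343) = 0.0663.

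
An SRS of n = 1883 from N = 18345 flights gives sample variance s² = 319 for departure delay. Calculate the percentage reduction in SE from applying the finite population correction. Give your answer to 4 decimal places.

5.2711

f = n/N = 1883/18345 = 0.10264377.
SE_no-fpc = √(s²/n) = 0.41159509; SE_fpc = √((1−f)s²/n) = 0.38989945.
Ratio = √(1−f) = 0.94728888. Reduction = 100·(1 − 0.94728888) = 5.2711%.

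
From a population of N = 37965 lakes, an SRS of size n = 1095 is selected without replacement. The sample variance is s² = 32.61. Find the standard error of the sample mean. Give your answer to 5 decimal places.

0.17006

Under SRS without replacement, Var(ȳ) = (1 − f)·s²/n with f = n/N = 1095/37965 = 0.02884235.
Var(ȳ) = (1 − 0.02884235)·32.61/1095 = 0.97115765·0.029780822 = 0.028921873.
SE(ȳ) = √(0.028921873) = 0.17006.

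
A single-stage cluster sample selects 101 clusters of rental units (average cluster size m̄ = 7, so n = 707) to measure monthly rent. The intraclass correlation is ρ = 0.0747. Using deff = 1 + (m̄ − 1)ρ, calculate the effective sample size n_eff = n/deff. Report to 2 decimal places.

deff = 1 + (7 − 1)·0.0747 = 1 + 0.4482 = 1.4482.
n_eff = 707 / 1.4482 = 488.19.

488.19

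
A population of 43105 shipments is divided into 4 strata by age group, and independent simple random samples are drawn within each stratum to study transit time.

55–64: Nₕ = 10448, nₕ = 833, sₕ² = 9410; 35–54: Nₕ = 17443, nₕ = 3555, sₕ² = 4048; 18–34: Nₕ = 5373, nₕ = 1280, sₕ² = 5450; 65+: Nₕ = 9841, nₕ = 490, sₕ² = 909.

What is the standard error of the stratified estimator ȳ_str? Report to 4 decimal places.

Var(ȳ_str) = Σₕ Wₕ²(1 − fₕ)sₕ²/nₕ with Wₕ = Nₕ/N, N = 43105.
55–64: Wₕ = 0.24238487; term = 0.24238487²·(1 − 0.07972818)·9410/833 = 0.61076167.
35–54: Wₕ = 0.40466303; term = 0.40466303²·(1 − 0.20380668)·4048/3555 = 0.14845899.
18–34: Wₕ = 0.12464911; term = 0.12464911²·(1 − 0.23822818)·5450/1280 = 0.050395275.
65+: Wₕ = 0.22830298; term = 0.22830298²·(1 − 0.04979169)·909/490 = 0.091877632.
Sum = 0.90149357.
SE = √(0.90149357) = 0.9495.

0.9495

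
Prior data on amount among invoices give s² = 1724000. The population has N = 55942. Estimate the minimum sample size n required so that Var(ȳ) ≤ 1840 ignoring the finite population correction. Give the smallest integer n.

937

Without fpc, n₀ = s²/D = 1724000/1840 = 936.9565.
Rounding up, n = 937.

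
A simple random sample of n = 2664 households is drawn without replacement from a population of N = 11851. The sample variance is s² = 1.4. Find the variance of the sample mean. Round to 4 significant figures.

4.074 × 10^-4

Under SRS without replacement, Var(ȳ) = (1 − f)·s²/n with f = n/N = 2664/11851 = 0.22479116.
Var(ȳ) = (1 − 0.22479116)·1.4/2664 = 0.77520884·5.2552553 × 10^-4 = 4.0739203 × 10^-4.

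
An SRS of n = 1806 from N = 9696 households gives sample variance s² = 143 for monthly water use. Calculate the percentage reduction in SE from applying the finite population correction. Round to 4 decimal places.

f = n/N = 1806/9696 = 0.18626238.
SE_no-fpc = √(s²/n) = 0.28139032; SE_fpc = √((1−f)s²/n) = 0.25383491.
Ratio = √(1−f) = 0.90207407. Reduction = 100·(1 − 0.90207407) = 9.7926%.

9.7926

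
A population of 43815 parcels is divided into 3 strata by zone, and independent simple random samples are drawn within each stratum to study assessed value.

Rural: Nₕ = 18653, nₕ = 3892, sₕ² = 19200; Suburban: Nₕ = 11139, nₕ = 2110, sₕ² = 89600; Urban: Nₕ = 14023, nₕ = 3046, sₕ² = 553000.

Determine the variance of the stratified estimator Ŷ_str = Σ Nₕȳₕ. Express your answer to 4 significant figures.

3.358 × 10^10

Var(Ŷ_str) = Σₕ Nₕ²(1 − fₕ)sₕ²/nₕ.
Rural: 18653²·(1 − 3892/18653)·19200/3892 = 1.3582911 × 10^9.
Suburban: 11139²·(1 − 2110/11139)·89600/2110 = 4.2708214 × 10^9.
Urban: 14023²·(1 − 3046/14023)·553000/3046 = 2.7946011 × 10^10.
Sum = 3.3575124 × 10^10.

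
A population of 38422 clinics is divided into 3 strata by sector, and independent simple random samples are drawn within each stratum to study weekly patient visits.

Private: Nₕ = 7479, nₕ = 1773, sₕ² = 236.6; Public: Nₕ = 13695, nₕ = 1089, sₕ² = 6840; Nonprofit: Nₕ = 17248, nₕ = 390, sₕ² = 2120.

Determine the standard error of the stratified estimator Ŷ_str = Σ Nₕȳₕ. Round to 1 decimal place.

51678.0

Var(Ŷ_str) = Σₕ Nₕ²(1 − fₕ)sₕ²/nₕ.
Private: 7479²·(1 − 1773/7479)·236.6/1773 = 5.6948371 × 10^6.
Public: 13695²·(1 − 1089/13695)·6840/1089 = 1.0843452 × 10^9.
Nonprofit: 17248²·(1 − 390/17248)·2120/390 = 1.5805784 × 10^9.
Sum = 2.6706184 × 10^9.
SE = √(2.6706184 × 10^9) = 51678.0.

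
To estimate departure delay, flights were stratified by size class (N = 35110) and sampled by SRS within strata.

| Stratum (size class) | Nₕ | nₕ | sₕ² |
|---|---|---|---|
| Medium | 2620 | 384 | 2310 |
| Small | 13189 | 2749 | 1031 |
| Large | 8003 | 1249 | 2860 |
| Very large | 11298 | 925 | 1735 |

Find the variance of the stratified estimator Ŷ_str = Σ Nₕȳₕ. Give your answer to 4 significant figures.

Var(Ŷ_str) = Σₕ Nₕ²(1 − fₕ)sₕ²/nₕ.
Medium: 2620²·(1 − 384/2620)·2310/384 = 3.5241456 × 10^7.
Small: 13189²·(1 − 2749/13189)·1031/2749 = 5.1641196 × 10^7.
Large: 8003²·(1 − 1249/8003)·2860/1249 = 1.2377059 × 10^8.
Very large: 11298²·(1 − 925/11298)·1735/925 = 2.1981822 × 10^8.
Sum = 4.3047146 × 10^8.

4.305 × 10^8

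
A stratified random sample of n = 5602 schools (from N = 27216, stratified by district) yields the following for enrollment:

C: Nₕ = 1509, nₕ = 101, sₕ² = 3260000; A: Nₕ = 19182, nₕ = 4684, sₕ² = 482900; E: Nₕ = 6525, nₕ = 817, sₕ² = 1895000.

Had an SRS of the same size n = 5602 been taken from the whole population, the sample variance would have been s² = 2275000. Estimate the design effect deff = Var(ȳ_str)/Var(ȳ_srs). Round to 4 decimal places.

0.7687

Var(ȳ_str) = Σ Wₕ²(1−fₕ)sₕ²/nₕ with Wₕ = Nₕ/27216:
  C: (1509/27216)²·(1−101/1509)·3260000/101 = 92.584765
  A: (19182/27216)²·(1−4684/19182)·482900/4684 = 38.707374
  E: (6525/27216)²·(1−817/6525)·1895000/817 = 116.62806
  → Var(ȳ_str) = 247.9202.
Var(ȳ_srs) = (1 − 5602/27216)·2275000/5602 = 322.51443.
deff = 247.9202 / 322.51443 = 0.7687.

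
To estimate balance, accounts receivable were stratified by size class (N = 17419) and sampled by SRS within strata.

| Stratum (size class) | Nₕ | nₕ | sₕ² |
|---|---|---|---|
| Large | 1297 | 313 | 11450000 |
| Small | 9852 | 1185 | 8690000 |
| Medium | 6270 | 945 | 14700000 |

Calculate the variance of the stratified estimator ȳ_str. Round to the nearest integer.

Var(ȳ_str) = Σₕ Wₕ²(1 − fₕ)sₕ²/nₕ with Wₕ = Nₕ/N, N = 17419.
Large: Wₕ = 0.07445892; term = 0.07445892²·(1 − 0.24132614)·11450000/313 = 153.86852.
Small: Wₕ = 0.56558930; term = 0.56558930²·(1 − 0.12028015)·8690000/1185 = 2063.7077.
Medium: Wₕ = 0.35995178; term = 0.35995178²·(1 − 0.15071770)·14700000/945 = 1711.6944.
Sum = 3929.2706.

3929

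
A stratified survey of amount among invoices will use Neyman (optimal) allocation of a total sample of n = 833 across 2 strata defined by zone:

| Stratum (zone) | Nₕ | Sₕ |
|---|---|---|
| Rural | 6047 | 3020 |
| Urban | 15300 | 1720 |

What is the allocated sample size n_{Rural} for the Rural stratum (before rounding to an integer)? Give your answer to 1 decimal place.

Neyman allocation: nₕ = n·NₕSₕ / Σⱼ NⱼSⱼ.
Σ NⱼSⱼ = 6047·3020 + 15300·1720 = 4.457794 × 10^7.
n_{Rural} = 833·6047·3020 / (4.457794 × 10^7) = 341.2.

341.2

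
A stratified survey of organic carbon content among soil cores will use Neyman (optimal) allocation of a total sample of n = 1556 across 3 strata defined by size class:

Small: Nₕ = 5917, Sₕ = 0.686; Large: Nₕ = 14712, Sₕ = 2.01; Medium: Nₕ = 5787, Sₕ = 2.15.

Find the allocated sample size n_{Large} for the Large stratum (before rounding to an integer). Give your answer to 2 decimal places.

Neyman allocation: nₕ = n·NₕSₕ / Σⱼ NⱼSⱼ.
Σ NⱼSⱼ = 5917·0.686 + 14712·2.01 + 5787·2.15 = 46072.232.
n_{Large} = 1556·14712·2.01 / 46072.232 = 998.71.

998.71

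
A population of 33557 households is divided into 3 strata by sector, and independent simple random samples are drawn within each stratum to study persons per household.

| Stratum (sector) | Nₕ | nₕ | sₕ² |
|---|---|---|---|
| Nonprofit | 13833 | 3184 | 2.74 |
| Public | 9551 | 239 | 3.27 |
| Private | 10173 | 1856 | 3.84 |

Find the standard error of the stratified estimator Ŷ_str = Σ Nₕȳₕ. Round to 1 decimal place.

1232.3

Var(Ŷ_str) = Σₕ Nₕ²(1 − fₕ)sₕ²/nₕ.
Nonprofit: 13833²·(1 − 3184/13833)·2.74/3184 = 126765.98.
Public: 9551²·(1 − 239/9551)·3.27/239 = 1.2168629 × 10^6.
Private: 10173²·(1 − 1856/10173)·3.84/1856 = 175052.77.
Sum = 1.5186817 × 10^6.
SE = √(1.5186817 × 10^6) = 1232.3.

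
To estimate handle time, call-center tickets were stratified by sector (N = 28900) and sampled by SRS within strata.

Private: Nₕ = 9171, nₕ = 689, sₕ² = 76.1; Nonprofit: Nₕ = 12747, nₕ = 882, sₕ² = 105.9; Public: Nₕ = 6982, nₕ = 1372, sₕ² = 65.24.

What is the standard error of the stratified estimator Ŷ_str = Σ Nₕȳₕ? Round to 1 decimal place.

Var(Ŷ_str) = Σₕ Nₕ²(1 − fₕ)sₕ²/nₕ.
Private: 9171²·(1 − 689/9171)·76.1/689 = 8.5917256 × 10^6.
Nonprofit: 12747²·(1 − 882/12747)·105.9/882 = 1.8159467 × 10^7.
Public: 6982²·(1 − 1372/6982)·65.24/1372 = 1.8625269 × 10^6.
Sum = 2.861372 × 10^7.
SE = √(2.861372 × 10^7) = 5349.2.

5349.2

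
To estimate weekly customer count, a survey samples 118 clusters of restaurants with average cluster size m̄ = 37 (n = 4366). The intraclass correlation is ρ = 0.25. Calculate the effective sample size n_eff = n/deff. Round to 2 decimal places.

deff = 1 + (37 − 1)·0.25 = 1 + 9 = 10.
n_eff = 4366 / 10 = 436.60.

436.60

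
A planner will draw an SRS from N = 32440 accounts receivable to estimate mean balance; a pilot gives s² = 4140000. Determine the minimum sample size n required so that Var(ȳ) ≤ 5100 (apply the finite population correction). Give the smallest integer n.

Without fpc, n₀ = s²/D = 4140000/5100 = 811.7647.
With fpc, (1 − n/N)·s²/n ≤ D requires n ≥ n₀/(1 + n₀/N) = 811.7647/(1 + 811.7647/32440) = 791.9473.
Rounding up, n = 792.

792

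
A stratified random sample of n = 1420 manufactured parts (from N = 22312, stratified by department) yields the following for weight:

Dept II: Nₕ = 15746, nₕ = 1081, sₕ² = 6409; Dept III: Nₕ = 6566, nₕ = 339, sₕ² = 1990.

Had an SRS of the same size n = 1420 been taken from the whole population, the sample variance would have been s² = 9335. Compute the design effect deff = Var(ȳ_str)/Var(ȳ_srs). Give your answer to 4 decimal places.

Var(ȳ_str) = Σ Wₕ²(1−fₕ)sₕ²/nₕ with Wₕ = Nₕ/22312:
  Dept II: (15746/22312)²·(1−1081/15746)·6409/1081 = 2.7500456
  Dept III: (6566/22312)²·(1−339/6566)·1990/339 = 0.48212108
  → Var(ȳ_str) = 3.2321667.
Var(ȳ_srs) = (1 − 1420/22312)·9335/1420 = 6.1555589.
deff = 3.2321667 / 6.1555589 = 0.5251.

0.5251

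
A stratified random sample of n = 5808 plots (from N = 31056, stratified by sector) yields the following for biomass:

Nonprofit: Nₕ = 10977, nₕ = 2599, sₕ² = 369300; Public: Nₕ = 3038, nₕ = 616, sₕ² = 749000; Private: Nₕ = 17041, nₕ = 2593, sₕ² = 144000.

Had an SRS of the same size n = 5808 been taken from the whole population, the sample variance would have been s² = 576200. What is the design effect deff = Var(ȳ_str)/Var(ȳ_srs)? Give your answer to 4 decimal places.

Var(ȳ_str) = Σ Wₕ²(1−fₕ)sₕ²/nₕ with Wₕ = Nₕ/31056:
  Nonprofit: (10977/31056)²·(1−2599/10977)·369300/2599 = 13.548962
  Public: (3038/31056)²·(1−616/3038)·749000/616 = 9.27624
  Private: (17041/31056)²·(1−2593/17041)·144000/2593 = 14.176589
  → Var(ȳ_str) = 37.001791.
Var(ȳ_srs) = (1 − 5808/31056)·576200/5808 = 80.654408.
deff = 37.001791 / 80.654408 = 0.4588.

0.4588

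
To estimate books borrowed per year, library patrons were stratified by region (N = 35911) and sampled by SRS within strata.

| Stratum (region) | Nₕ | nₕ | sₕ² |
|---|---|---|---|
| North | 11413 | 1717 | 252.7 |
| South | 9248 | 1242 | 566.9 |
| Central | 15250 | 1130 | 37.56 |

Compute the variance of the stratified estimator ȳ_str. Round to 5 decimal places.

0.04438

Var(ȳ_str) = Σₕ Wₕ²(1 − fₕ)sₕ²/nₕ with Wₕ = Nₕ/N, N = 35911.
North: Wₕ = 0.31781348; term = 0.31781348²·(1 − 0.15044248)·252.7/1717 = 0.012629099.
South: Wₕ = 0.25752555; term = 0.25752555²·(1 − 0.13429931)·566.9/1242 = 0.026205549.
Central: Wₕ = 0.42466097; term = 0.42466097²·(1 − 0.07409836)·37.56/1130 = 0.0055500473.
Sum = 0.044384695.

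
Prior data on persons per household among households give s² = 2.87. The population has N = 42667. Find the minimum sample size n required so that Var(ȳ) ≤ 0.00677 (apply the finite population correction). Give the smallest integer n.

420

Without fpc, n₀ = s²/D = 2.87/0.00677 = 423.9291.
With fpc, (1 − n/N)·s²/n ≤ D requires n ≥ n₀/(1 + n₀/N) = 423.9291/(1 + 423.9291/42667) = 419.7585.
Rounding up, n = 420.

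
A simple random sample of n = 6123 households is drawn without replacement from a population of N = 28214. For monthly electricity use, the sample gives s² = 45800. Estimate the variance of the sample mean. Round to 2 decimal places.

Under SRS without replacement, Var(ȳ) = (1 − f)·s²/n with f = n/N = 6123/28214 = 0.21701992.
Var(ȳ) = (1 − 0.21701992)·45800/6123 = 0.78298008·7.4799935 = 5.8566859.

5.86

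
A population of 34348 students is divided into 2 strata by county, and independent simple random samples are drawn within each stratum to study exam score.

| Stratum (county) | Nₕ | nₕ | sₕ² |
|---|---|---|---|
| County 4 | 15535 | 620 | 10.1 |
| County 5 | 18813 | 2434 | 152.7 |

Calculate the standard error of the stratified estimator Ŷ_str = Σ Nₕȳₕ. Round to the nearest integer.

4807

Var(Ŷ_str) = Σₕ Nₕ²(1 − fₕ)sₕ²/nₕ.
County 4: 15535²·(1 − 620/15535)·10.1/620 = 3.7745415 × 10^6.
County 5: 18813²·(1 − 2434/18813)·152.7/2434 = 1.9331426 × 10^7.
Sum = 2.3105968 × 10^7.
SE = √(2.3105968 × 10^7) = 4807.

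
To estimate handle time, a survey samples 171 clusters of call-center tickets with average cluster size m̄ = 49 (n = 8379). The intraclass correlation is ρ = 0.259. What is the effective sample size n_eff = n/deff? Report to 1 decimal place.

deff = 1 + (49 − 1)·0.259 = 1 + 12.432 = 13.432.
n_eff = 8379 / 13.432 = 623.8.

623.8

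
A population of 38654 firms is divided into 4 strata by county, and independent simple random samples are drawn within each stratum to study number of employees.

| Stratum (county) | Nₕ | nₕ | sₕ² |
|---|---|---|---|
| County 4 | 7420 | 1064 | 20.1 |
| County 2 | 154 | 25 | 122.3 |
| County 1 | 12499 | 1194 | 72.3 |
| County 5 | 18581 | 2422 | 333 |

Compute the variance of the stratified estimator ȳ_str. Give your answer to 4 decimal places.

0.0340

Var(ȳ_str) = Σₕ Wₕ²(1 − fₕ)sₕ²/nₕ with Wₕ = Nₕ/N, N = 38654.
County 4: Wₕ = 0.19195943; term = 0.19195943²·(1 − 0.14339623)·20.1/1064 = 5.9628425 × 10^-4.
County 2: Wₕ = 0.00398406; term = 0.00398406²·(1 − 0.16233766)·122.3/25 = 6.5044113 × 10^-5.
County 1: Wₕ = 0.32335593; term = 0.32335593²·(1 − 0.09552764)·72.3/1194 = 0.0057265218.
County 5: Wₕ = 0.48070057; term = 0.48070057²·(1 − 0.13034821)·333/2422 = 0.027628975.
Sum = 0.034016825.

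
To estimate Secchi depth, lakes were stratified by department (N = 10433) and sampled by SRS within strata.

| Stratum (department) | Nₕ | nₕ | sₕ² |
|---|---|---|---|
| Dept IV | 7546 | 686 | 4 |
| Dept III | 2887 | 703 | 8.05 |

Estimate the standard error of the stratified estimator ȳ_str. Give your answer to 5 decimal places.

Var(ȳ_str) = Σₕ Wₕ²(1 − fₕ)sₕ²/nₕ with Wₕ = Nₕ/N, N = 10433.
Dept IV: Wₕ = 0.72328189; term = 0.72328189²·(1 − 0.09090909)·4/686 = 0.0027730543.
Dept III: Wₕ = 0.27671811; term = 0.27671811²·(1 − 0.24350537)·8.05/703 = 6.6331766 × 10^-4.
Sum = 0.003436372.
SE = √(0.003436372) = 0.05862.

0.05862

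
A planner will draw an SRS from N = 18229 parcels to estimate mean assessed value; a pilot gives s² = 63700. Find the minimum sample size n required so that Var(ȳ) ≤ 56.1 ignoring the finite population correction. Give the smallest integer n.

1136

Without fpc, n₀ = s²/D = 63700/56.1 = 1135.4724.
Rounding up, n = 1136.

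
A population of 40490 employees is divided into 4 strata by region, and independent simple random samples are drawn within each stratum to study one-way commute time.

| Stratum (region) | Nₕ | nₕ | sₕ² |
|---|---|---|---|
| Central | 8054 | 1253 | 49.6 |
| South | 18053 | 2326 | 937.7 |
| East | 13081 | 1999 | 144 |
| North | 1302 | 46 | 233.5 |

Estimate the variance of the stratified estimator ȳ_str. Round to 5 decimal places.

0.08257

Var(ȳ_str) = Σₕ Wₕ²(1 − fₕ)sₕ²/nₕ with Wₕ = Nₕ/N, N = 40490.
Central: Wₕ = 0.19891331; term = 0.19891331²·(1 − 0.15557487)·49.6/1253 = 0.0013225724.
South: Wₕ = 0.44586318; term = 0.44586318²·(1 − 0.12884285)·937.7/2326 = 0.069815833.
East: Wₕ = 0.32306742; term = 0.32306742²·(1 − 0.15281706)·144/1999 = 0.0063696158.
North: Wₕ = 0.03215609; term = 0.03215609²·(1 − 0.03533026)·233.5/46 = 0.0050633054.
Sum = 0.082571327.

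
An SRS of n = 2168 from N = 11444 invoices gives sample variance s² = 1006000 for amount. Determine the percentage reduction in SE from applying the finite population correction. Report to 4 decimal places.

9.9691

f = n/N = 2168/11444 = 0.18944425.
SE_no-fpc = √(s²/n) = 21.541173; SE_fpc = √((1−f)s²/n) = 19.393706.
Ratio = √(1−f) = 0.90030870. Reduction = 100·(1 − 0.90030870) = 9.9691%.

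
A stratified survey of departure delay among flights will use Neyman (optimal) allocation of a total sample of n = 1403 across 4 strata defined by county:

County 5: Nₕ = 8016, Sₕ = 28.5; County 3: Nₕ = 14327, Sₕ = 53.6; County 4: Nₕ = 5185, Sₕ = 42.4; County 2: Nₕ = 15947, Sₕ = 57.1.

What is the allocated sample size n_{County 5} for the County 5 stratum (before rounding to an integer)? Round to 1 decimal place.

Neyman allocation: nₕ = n·NₕSₕ / Σⱼ NⱼSⱼ.
Σ NⱼSⱼ = 8016·28.5 + 14327·53.6 + 5185·42.4 + 15947·57.1 = 2.1268009 × 10^6.
n_{County 5} = 1403·8016·28.5 / (2.1268009 × 10^6) = 150.7.

150.7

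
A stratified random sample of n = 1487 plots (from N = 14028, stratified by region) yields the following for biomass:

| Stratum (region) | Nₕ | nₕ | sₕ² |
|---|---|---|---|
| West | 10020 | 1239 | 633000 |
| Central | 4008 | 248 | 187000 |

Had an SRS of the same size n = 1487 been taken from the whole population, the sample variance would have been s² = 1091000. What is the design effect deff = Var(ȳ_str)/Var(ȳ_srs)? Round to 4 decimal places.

0.4363

Var(ȳ_str) = Σ Wₕ²(1−fₕ)sₕ²/nₕ with Wₕ = Nₕ/14028:
  West: (10020/14028)²·(1−1239/10020)·633000/1239 = 228.42971
  Central: (4008/14028)²·(1−248/4008)·187000/248 = 57.744945
  → Var(ȳ_str) = 286.17466.
Var(ȳ_srs) = (1 − 1487/14028)·1091000/1487 = 655.91897.
deff = 286.17466 / 655.91897 = 0.4363.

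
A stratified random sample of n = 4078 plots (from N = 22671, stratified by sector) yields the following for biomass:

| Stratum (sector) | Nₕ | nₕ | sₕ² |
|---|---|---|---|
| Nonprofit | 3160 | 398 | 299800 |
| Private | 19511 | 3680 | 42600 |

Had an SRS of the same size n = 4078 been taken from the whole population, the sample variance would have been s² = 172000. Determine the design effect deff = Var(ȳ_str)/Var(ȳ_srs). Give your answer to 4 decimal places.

0.5709

Var(ȳ_str) = Σ Wₕ²(1−fₕ)sₕ²/nₕ with Wₕ = Nₕ/22671:
  Nonprofit: (3160/22671)²·(1−398/3160)·299800/398 = 12.791396
  Private: (19511/22671)²·(1−3680/19511)·42600/3680 = 6.9567806
  → Var(ȳ_str) = 19.748177.
Var(ȳ_srs) = (1 − 4078/22671)·172000/4078 = 34.590753.
deff = 19.748177 / 34.590753 = 0.5709.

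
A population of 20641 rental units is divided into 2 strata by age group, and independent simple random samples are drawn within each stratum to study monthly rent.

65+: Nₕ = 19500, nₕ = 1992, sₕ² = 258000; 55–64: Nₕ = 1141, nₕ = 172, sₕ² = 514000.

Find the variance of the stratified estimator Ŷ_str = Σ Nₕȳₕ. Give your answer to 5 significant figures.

Var(Ŷ_str) = Σₕ Nₕ²(1 − fₕ)sₕ²/nₕ.
65+: 19500²·(1 − 1992/19500)·258000/1992 = 4.4218247 × 10^10.
55–64: 1141²·(1 − 172/1141)·514000/172 = 3.3040308 × 10^9.
Sum = 4.7522278 × 10^10.

4.7522 × 10^10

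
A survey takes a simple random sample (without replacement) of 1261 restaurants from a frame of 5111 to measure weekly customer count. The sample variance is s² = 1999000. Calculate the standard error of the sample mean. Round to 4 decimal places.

34.5562

Under SRS without replacement, Var(ȳ) = (1 − f)·s²/n with f = n/N = 1261/5111 = 0.24672275.
Var(ȳ) = (1 − 0.24672275)·1999000/1261 = 0.75327725·1585.2498 = 1194.1326.
SE(ȳ) = √(1194.1326) = 34.5562.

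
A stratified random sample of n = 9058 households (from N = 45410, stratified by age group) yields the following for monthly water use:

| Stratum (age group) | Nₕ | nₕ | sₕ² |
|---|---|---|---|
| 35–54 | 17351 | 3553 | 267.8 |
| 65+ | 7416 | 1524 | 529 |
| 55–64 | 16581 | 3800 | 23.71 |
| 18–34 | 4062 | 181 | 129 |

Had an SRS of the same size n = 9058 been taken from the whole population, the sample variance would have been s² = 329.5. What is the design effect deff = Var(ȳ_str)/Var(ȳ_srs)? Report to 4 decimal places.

0.7622

Var(ȳ_str) = Σ Wₕ²(1−fₕ)sₕ²/nₕ with Wₕ = Nₕ/45410:
  35–54: (17351/45410)²·(1−3553/17351)·267.8/3553 = 0.0087509059
  65+: (7416/45410)²·(1−1524/7416)·529/1524 = 0.0073552961
  55–64: (16581/45410)²·(1−3800/16581)·23.71/3800 = 6.4123986 × 10^-4
  18–34: (4062/45410)²·(1−181/4062)·129/181 = 0.0054486849
  → Var(ȳ_str) = 0.022196127.
Var(ȳ_srs) = (1 − 9058/45410)·329.5/9058 = 0.029120573.
deff = 0.022196127 / 0.029120573 = 0.7622.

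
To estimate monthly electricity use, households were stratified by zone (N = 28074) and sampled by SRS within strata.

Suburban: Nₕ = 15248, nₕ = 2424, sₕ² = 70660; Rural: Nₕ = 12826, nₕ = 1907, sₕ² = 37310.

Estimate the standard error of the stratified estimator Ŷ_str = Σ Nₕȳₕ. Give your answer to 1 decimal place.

Var(Ŷ_str) = Σₕ Nₕ²(1 − fₕ)sₕ²/nₕ.
Suburban: 15248²·(1 − 2424/15248)·70660/2424 = 5.7000335 × 10^9.
Rural: 12826²·(1 − 1907/12826)·37310/1907 = 2.739988 × 10^9.
Sum = 8.4400215 × 10^9.
SE = √(8.4400215 × 10^9) = 91869.6.

91869.6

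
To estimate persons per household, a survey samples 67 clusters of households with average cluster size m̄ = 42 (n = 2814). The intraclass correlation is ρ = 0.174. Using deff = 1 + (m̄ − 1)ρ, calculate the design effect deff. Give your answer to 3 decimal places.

8.134

deff = 1 + (42 − 1)·0.174 = 1 + 7.134 = 8.134.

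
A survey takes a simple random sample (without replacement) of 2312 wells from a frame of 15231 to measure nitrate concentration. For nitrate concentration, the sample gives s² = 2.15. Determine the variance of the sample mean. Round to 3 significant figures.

Under SRS without replacement, Var(ȳ) = (1 − f)·s²/n with f = n/N = 2312/15231 = 0.15179568.
Var(ȳ) = (1 − 0.15179568)·2.15/2312 = 0.84820432·9.299308 × 10^-4 = 7.8877132 × 10^-4.

7.89 × 10^-4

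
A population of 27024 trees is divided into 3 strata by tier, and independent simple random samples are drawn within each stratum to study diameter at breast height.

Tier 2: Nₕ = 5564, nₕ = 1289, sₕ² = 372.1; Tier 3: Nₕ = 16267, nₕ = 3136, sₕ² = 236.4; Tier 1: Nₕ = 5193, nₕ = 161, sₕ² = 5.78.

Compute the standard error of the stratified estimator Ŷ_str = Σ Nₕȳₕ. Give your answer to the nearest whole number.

Var(Ŷ_str) = Σₕ Nₕ²(1 − fₕ)sₕ²/nₕ.
Tier 2: 5564²·(1 − 1289/5564)·372.1/1289 = 6.8664141 × 10^6.
Tier 3: 16267²·(1 − 3136/16267)·236.4/3136 = 1.6101884 × 10^7.
Tier 1: 5193²·(1 − 161/5193)·5.78/161 = 938125.45.
Sum = 2.3906424 × 10^7.
SE = √(2.3906424 × 10^7) = 4889.

4889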